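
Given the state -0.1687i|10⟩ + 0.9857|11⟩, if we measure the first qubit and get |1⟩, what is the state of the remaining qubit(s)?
-0.1687i|0⟩ + 0.9857|1⟩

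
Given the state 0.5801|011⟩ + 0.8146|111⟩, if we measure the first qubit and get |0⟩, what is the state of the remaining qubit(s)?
|11⟩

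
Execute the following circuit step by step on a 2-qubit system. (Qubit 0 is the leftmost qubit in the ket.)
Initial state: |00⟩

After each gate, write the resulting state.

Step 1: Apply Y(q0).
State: i|10⟩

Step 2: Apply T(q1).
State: i|10⟩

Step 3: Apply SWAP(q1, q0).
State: i|01⟩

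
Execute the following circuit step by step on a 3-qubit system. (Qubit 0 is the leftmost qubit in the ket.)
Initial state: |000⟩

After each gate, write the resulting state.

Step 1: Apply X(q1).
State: |010⟩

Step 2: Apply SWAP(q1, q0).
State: |100⟩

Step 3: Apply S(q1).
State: |100⟩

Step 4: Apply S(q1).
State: |100⟩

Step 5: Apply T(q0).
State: (1/√2 + (1/√2)i)|100⟩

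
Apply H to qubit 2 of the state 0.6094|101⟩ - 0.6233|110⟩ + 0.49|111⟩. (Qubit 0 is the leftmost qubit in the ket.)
0.4309|100⟩ - 0.4309|101⟩ - 0.09426|110⟩ - 0.7872|111⟩

H on qubit 2 mixes each pair of kets that differ only in qubit 2: amplitudes (a, b) of (|…0…⟩, |…1…⟩) become ((a + b)/√2, (a − b)/√2). Kets absent from the input have amplitude 0.
(|100⟩, |101⟩): (a, b) = (0, 0.6094) → (0.4309, -0.4309)
(|110⟩, |111⟩): (a, b) = (-0.6233, 0.49) → (-0.09426, -0.7872)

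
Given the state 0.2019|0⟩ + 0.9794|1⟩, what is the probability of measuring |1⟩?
0.9592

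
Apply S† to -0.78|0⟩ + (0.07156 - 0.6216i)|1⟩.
-0.78|0⟩ + (-0.6216 - 0.07156i)|1⟩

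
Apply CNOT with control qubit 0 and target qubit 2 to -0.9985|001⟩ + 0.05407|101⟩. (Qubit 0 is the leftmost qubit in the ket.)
-0.9985|001⟩ + 0.05407|100⟩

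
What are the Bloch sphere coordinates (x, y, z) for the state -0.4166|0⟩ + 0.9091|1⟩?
(-0.7575, 0, -0.6529)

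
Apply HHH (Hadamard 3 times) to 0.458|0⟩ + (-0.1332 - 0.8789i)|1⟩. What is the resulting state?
(0.2297 - 0.6215i)|0⟩ + (0.418 + 0.6215i)|1⟩

H² = I, so H^3 = H: a single Hadamard. With (a, b) = (0.458, (-0.1332 - 0.8789i)), H gives ((a + b)/√2, (a − b)/√2) = ((0.2297 - 0.6215i), (0.418 + 0.6215i)).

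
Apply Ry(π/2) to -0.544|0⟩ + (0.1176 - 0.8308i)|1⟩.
(-0.4678 + 0.5875i)|0⟩ + (-0.3015 - 0.5875i)|1⟩

Ry(π/2) = [[cos(θ/2), −sin(θ/2)], [sin(θ/2), cos(θ/2)]]; θ = π/2, cos(θ/2) ≈ 0.707107, sin(θ/2) ≈ 0.707107.
With a = amp(|0⟩) = -0.544 and b = amp(|1⟩) = (0.1176 - 0.8308i):
new amp(|0⟩) = (0.707107)·a + (-0.707107)·b = (-0.4678 + 0.5875i)
new amp(|1⟩) = (0.707107)·a + (0.707107)·b = (-0.3015 - 0.5875i)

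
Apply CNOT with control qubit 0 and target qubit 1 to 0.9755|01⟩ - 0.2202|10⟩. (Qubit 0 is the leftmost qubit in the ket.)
0.9755|01⟩ - 0.2202|11⟩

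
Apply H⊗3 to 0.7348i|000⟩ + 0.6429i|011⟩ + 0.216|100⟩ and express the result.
(0.07637 + 0.4871i)|000⟩ + (0.07637 + 0.03249i)|001⟩ + (0.07637 + 0.03249i)|010⟩ + (0.07637 + 0.4871i)|011⟩ + (-0.07637 + 0.4871i)|100⟩ + (-0.07637 + 0.03249i)|101⟩ + (-0.07637 + 0.03249i)|110⟩ + (-0.07637 + 0.4871i)|111⟩

H⊗3 gives amp(|y⟩) = (1/2√2) Σ_x (−1)^(x·y) amp(|x⟩), where x·y is the number of positions in which both x and y have a 1.
|000⟩: (0.7348i + 0.6429i + 0.216)/(2√2) = (0.07637 + 0.4871i)
|001⟩: (0.7348i - 0.6429i + 0.216)/(2√2) = (0.07637 + 0.03249i)
|010⟩: (0.7348i - 0.6429i + 0.216)/(2√2) = (0.07637 + 0.03249i)
|011⟩: (0.7348i + 0.6429i + 0.216)/(2√2) = (0.07637 + 0.4871i)
|100⟩: (0.7348i + 0.6429i - 0.216)/(2√2) = (-0.07637 + 0.4871i)
|101⟩: (0.7348i - 0.6429i - 0.216)/(2√2) = (-0.07637 + 0.03249i)
|110⟩: (0.7348i - 0.6429i - 0.216)/(2√2) = (-0.07637 + 0.03249i)
|111⟩: (0.7348i + 0.6429i - 0.216)/(2√2) = (-0.07637 + 0.4871i)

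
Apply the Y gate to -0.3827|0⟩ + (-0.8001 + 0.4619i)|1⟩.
(0.4619 + 0.8001i)|0⟩ - 0.3827i|1⟩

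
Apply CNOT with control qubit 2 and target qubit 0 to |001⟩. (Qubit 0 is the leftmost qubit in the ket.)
|101⟩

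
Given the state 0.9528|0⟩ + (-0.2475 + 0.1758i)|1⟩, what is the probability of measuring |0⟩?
0.9078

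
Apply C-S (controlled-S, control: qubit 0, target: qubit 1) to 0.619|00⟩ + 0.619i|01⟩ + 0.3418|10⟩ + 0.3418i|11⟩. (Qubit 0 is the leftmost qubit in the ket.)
0.619|00⟩ + 0.619i|01⟩ + 0.3418|10⟩ - 0.3418|11⟩

C-S leaves the control-|0⟩ kets |00⟩, |01⟩ unchanged and applies S to qubit 1 on the control-|1⟩ pair (|10⟩, |11⟩).
S = [[1, 0], [0, i]].
With a = amp(|10⟩) = 0.3418 and b = amp(|11⟩) = 0.3418i:
new amp(|10⟩) = (1)·a = 0.3418
new amp(|11⟩) = (i)·b = -0.3418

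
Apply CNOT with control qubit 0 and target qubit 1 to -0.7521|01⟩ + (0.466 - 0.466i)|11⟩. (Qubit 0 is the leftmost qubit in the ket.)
-0.7521|01⟩ + (0.466 - 0.466i)|10⟩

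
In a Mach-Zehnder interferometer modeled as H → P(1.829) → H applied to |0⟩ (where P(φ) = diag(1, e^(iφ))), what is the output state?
(0.3723 + 0.4834i)|0⟩ + (0.6277 - 0.4834i)|1⟩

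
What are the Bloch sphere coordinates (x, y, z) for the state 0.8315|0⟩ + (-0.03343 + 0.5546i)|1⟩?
(-0.05559, 0.9223, 0.3827)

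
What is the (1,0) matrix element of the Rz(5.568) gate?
0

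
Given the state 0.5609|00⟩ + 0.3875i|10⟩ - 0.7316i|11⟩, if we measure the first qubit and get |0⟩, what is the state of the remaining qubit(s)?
|0⟩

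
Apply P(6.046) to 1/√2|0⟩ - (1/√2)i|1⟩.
1/√2|0⟩ + (-0.1661 - 0.6873i)|1⟩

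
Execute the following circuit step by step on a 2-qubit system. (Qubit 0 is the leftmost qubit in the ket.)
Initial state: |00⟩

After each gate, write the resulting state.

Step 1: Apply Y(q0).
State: i|10⟩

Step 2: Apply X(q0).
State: i|00⟩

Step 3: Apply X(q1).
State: i|01⟩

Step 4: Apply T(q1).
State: (-1/√2 + (1/√2)i)|01⟩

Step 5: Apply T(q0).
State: (-1/√2 + (1/√2)i)|01⟩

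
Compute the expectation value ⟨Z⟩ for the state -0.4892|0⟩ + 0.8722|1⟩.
-0.5214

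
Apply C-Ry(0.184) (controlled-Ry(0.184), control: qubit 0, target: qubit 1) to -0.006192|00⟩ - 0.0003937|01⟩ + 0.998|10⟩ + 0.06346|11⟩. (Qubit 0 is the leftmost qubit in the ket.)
-0.006192|00⟩ - 0.0003937|01⟩ + 0.9879|10⟩ + 0.1549|11⟩

C-Ry(0.184) leaves the control-|0⟩ kets |00⟩, |01⟩ unchanged and applies Ry(0.184) to qubit 1 on the control-|1⟩ pair (|10⟩, |11⟩).
Ry(0.184) = [[cos(θ/2), −sin(θ/2)], [sin(θ/2), cos(θ/2)]]; θ = 0.184, cos(θ/2) ≈ 0.995771, sin(θ/2) ≈ 0.0918703.
With a = amp(|10⟩) = 0.998 and b = amp(|11⟩) = 0.06346:
new amp(|10⟩) = (0.995771)·a + (-0.0918703)·b = 0.9879
new amp(|11⟩) = (0.0918703)·a + (0.995771)·b = 0.1549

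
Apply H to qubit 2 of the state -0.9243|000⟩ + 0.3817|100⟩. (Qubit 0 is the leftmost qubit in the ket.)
-0.6536|000⟩ - 0.6536|001⟩ + 0.2699|100⟩ + 0.2699|101⟩

H on qubit 2 mixes each pair of kets that differ only in qubit 2: amplitudes (a, b) of (|…0…⟩, |…1…⟩) become ((a + b)/√2, (a − b)/√2). Kets absent from the input have amplitude 0.
(|000⟩, |001⟩): (a, b) = (-0.9243, 0) → (-0.6536, -0.6536)
(|100⟩, |101⟩): (a, b) = (0.3817, 0) → (0.2699, 0.2699)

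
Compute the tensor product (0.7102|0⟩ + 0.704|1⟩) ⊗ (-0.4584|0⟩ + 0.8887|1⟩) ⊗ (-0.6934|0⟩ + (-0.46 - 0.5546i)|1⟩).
0.2257|000⟩ + (0.1498 + 0.1806i)|001⟩ - 0.4376|010⟩ + (-0.2903 - 0.35i)|011⟩ + 0.2238|100⟩ + (0.1484 + 0.179i)|101⟩ - 0.4338|110⟩ + (-0.2878 - 0.347i)|111⟩

amp(|b₁b₂…⟩) = product of the factor amplitudes for bits b₁, b₂, …; only kets whose every factor amplitude is nonzero survive.
|000⟩: (0.7102)(-0.4584)(-0.6934) = 0.2257
|001⟩: (0.7102)(-0.4584)(-0.46 - 0.5546i) = (0.1498 + 0.1806i)
|010⟩: (0.7102)(0.8887)(-0.6934) = -0.4376
|011⟩: (0.7102)(0.8887)(-0.46 - 0.5546i) = (-0.2903 - 0.35i)
|100⟩: (0.704)(-0.4584)(-0.6934) = 0.2238
|101⟩: (0.704)(-0.4584)(-0.46 - 0.5546i) = (0.1484 + 0.179i)
|110⟩: (0.704)(0.8887)(-0.6934) = -0.4338
|111⟩: (0.704)(0.8887)(-0.46 - 0.5546i) = (-0.2878 - 0.347i)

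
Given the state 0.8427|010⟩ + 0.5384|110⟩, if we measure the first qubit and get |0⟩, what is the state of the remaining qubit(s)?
|10⟩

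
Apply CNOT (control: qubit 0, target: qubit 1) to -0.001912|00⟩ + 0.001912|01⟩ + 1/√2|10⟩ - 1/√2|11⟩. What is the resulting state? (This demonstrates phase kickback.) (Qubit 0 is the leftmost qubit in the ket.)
-0.001912|00⟩ + 0.001912|01⟩ - 1/√2|10⟩ + 1/√2|11⟩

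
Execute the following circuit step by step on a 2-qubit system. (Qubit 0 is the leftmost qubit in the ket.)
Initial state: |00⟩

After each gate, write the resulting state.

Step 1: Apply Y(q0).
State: i|10⟩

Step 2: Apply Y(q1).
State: -|11⟩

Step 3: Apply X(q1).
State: -|10⟩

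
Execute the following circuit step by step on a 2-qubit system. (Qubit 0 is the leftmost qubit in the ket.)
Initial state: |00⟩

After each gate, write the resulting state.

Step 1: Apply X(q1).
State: |01⟩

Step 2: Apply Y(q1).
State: -i|00⟩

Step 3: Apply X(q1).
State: -i|01⟩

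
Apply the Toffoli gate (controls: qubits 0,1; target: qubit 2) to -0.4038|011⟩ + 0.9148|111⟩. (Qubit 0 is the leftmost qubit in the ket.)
-0.4038|011⟩ + 0.9148|110⟩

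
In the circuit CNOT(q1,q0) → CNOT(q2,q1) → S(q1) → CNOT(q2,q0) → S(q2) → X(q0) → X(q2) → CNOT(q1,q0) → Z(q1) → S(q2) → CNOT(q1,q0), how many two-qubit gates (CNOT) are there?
5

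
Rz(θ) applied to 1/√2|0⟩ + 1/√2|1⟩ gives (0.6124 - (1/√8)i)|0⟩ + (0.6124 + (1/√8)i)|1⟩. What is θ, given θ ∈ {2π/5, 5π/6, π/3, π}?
π/3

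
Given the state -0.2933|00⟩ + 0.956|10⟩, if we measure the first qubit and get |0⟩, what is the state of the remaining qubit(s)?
-|0⟩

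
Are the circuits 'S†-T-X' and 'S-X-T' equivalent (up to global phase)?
No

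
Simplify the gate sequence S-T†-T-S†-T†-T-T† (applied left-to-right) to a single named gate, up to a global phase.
T†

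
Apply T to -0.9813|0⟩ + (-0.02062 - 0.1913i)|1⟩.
-0.9813|0⟩ + (0.1207 - 0.1499i)|1⟩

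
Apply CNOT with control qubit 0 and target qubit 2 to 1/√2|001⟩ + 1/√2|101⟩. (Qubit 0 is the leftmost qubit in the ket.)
1/√2|001⟩ + 1/√2|100⟩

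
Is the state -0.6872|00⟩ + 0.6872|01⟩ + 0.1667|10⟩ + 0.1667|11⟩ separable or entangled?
Entangled

Writing the state as a|00⟩ + b|01⟩ + c|10⟩ + d|11⟩, it is a product state iff ad − bc = 0.
Here (a, b, c, d) = (-0.6872, 0.6872, 0.1667, 0.1667): ad − bc = (-0.6872)(0.1667) − (0.6872)(0.1667) = -0.2291 ≠ 0, so the state is entangled.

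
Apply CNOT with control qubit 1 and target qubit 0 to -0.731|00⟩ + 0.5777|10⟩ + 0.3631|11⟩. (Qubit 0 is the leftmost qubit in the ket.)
-0.731|00⟩ + 0.3631|01⟩ + 0.5777|10⟩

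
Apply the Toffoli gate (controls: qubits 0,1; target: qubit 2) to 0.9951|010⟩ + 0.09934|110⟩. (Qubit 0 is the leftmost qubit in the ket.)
0.9951|010⟩ + 0.09934|111⟩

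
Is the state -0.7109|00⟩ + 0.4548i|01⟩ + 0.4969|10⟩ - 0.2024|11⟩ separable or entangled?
Entangled

Writing the state as a|00⟩ + b|01⟩ + c|10⟩ + d|11⟩, it is a product state iff ad − bc = 0.
Here (a, b, c, d) = (-0.7109, 0.4548i, 0.4969, -0.2024): ad − bc = (-0.7109)(-0.2024) − (0.4548i)(0.4969) = (0.1439 - 0.226i) ≠ 0, so the state is entangled.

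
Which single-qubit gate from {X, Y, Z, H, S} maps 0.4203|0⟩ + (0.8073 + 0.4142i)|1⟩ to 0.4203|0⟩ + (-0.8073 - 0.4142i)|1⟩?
Z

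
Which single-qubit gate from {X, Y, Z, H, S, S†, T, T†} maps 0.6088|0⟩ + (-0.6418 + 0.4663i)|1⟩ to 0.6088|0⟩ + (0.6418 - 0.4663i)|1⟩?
Z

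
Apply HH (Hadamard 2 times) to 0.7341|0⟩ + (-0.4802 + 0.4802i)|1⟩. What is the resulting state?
0.7341|0⟩ + (-0.4802 + 0.4802i)|1⟩

H² = I, so an even number of Hadamards cancels: H^2 = I and the state is unchanged.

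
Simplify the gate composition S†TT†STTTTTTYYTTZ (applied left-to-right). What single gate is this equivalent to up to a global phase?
Z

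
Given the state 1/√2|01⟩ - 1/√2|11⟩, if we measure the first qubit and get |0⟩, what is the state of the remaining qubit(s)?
|1⟩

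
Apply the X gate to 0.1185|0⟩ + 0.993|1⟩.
0.993|0⟩ + 0.1185|1⟩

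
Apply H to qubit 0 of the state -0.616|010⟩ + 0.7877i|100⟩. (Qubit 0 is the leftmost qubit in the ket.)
0.557i|000⟩ - 0.4356|010⟩ - 0.557i|100⟩ - 0.4356|110⟩

H on qubit 0 mixes each pair of kets that differ only in qubit 0: amplitudes (a, b) of (|…0…⟩, |…1…⟩) become ((a + b)/√2, (a − b)/√2). Kets absent from the input have amplitude 0.
(|000⟩, |100⟩): (a, b) = (0, 0.7877i) → (0.557i, -0.557i)
(|010⟩, |110⟩): (a, b) = (-0.616, 0) → (-0.4356, -0.4356)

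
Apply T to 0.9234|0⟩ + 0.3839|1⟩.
0.9234|0⟩ + (0.2715 + 0.2715i)|1⟩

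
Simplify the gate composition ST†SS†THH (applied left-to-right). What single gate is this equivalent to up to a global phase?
S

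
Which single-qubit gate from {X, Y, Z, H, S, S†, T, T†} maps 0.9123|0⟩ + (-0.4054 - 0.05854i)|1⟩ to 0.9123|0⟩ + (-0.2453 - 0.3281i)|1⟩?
T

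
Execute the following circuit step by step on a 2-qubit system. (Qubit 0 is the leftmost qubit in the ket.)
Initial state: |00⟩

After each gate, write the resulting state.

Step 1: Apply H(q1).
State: 1/√2|00⟩ + 1/√2|01⟩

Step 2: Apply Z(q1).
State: 1/√2|00⟩ - 1/√2|01⟩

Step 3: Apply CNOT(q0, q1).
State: 1/√2|00⟩ - 1/√2|01⟩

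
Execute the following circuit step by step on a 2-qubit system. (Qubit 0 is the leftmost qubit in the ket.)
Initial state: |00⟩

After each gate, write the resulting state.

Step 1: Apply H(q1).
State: 1/√2|00⟩ + 1/√2|01⟩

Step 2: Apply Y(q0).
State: (1/√2)i|10⟩ + (1/√2)i|11⟩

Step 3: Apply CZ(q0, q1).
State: (1/√2)i|10⟩ - (1/√2)i|11⟩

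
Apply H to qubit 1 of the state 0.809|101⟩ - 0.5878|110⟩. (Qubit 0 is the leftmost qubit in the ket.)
-0.4156|100⟩ + 0.572|101⟩ + 0.4156|110⟩ + 0.572|111⟩

H on qubit 1 mixes each pair of kets that differ only in qubit 1: amplitudes (a, b) of (|…0…⟩, |…1…⟩) become ((a + b)/√2, (a − b)/√2). Kets absent from the input have amplitude 0.
(|100⟩, |110⟩): (a, b) = (0, -0.5878) → (-0.4156, 0.4156)
(|101⟩, |111⟩): (a, b) = (0.809, 0) → (0.572, 0.572)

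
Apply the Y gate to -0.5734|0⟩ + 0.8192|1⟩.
-0.8192i|0⟩ - 0.5734i|1⟩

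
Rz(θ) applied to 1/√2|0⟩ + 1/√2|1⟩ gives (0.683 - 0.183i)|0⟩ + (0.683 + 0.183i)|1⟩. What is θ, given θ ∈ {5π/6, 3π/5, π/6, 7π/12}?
π/6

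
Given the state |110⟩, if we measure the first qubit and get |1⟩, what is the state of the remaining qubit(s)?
|10⟩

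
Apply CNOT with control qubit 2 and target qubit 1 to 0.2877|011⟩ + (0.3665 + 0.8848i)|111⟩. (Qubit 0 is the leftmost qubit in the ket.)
0.2877|001⟩ + (0.3665 + 0.8848i)|101⟩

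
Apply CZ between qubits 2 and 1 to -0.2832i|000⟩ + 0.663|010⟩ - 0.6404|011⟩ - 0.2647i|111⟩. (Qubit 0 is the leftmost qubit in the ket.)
-0.2832i|000⟩ + 0.663|010⟩ + 0.6404|011⟩ + 0.2647i|111⟩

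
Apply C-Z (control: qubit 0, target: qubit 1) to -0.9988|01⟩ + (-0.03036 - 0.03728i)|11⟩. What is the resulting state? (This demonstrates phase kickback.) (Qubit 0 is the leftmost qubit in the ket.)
-0.9988|01⟩ + (0.03036 + 0.03728i)|11⟩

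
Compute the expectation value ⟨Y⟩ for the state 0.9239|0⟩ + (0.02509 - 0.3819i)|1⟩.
-0.7057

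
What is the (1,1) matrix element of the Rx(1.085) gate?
0.8564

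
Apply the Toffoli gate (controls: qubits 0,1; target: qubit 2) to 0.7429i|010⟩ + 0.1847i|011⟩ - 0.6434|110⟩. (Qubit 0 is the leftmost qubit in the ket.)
0.7429i|010⟩ + 0.1847i|011⟩ - 0.6434|111⟩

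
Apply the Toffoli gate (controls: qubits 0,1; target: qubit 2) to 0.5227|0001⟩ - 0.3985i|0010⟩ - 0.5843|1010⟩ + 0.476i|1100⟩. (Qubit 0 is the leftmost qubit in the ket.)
0.5227|0001⟩ - 0.3985i|0010⟩ - 0.5843|1010⟩ + 0.476i|1110⟩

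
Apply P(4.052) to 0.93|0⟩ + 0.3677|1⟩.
0.93|0⟩ + (-0.2256 - 0.2904i)|1⟩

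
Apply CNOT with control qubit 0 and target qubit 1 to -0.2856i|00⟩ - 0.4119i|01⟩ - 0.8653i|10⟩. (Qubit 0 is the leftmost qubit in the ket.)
-0.2856i|00⟩ - 0.4119i|01⟩ - 0.8653i|11⟩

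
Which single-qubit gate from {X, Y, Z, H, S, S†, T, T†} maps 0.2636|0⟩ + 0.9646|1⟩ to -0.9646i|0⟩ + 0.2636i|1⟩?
Y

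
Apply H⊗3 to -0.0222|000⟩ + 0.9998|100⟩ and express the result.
0.3456|000⟩ + 0.3456|001⟩ + 0.3456|010⟩ + 0.3456|011⟩ - 0.3613|100⟩ - 0.3613|101⟩ - 0.3613|110⟩ - 0.3613|111⟩

H⊗3 gives amp(|y⟩) = (1/2√2) Σ_x (−1)^(x·y) amp(|x⟩), where x·y is the number of positions in which both x and y have a 1.
|000⟩: (-0.0222 + 0.9998)/(2√2) = 0.3456
|001⟩: (-0.0222 + 0.9998)/(2√2) = 0.3456
|010⟩: (-0.0222 + 0.9998)/(2√2) = 0.3456
|011⟩: (-0.0222 + 0.9998)/(2√2) = 0.3456
|100⟩: (-0.0222 - 0.9998)/(2√2) = -0.3613
|101⟩: (-0.0222 - 0.9998)/(2√2) = -0.3613
|110⟩: (-0.0222 - 0.9998)/(2√2) = -0.3613
|111⟩: (-0.0222 - 0.9998)/(2√2) = -0.3613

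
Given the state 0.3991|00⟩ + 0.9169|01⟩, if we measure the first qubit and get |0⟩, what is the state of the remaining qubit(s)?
0.3991|0⟩ + 0.9169|1⟩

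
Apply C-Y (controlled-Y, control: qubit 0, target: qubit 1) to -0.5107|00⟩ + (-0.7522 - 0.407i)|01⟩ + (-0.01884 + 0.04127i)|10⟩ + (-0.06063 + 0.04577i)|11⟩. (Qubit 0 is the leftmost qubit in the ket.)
-0.5107|00⟩ + (-0.7522 - 0.407i)|01⟩ + (0.04577 + 0.06063i)|10⟩ + (-0.04127 - 0.01884i)|11⟩

C-Y leaves the control-|0⟩ kets |00⟩, |01⟩ unchanged and applies Y to qubit 1 on the control-|1⟩ pair (|10⟩, |11⟩).
Y = [[0, -i], [i, 0]].
With a = amp(|10⟩) = (-0.01884 + 0.04127i) and b = amp(|11⟩) = (-0.06063 + 0.04577i):
new amp(|10⟩) = (-i)·b = (0.04577 + 0.06063i)
new amp(|11⟩) = (i)·a = (-0.04127 - 0.01884i)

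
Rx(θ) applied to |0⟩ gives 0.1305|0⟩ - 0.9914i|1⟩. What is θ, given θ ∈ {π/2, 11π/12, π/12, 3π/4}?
11π/12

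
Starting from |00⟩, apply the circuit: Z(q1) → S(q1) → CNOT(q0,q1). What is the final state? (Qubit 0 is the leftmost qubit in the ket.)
|00⟩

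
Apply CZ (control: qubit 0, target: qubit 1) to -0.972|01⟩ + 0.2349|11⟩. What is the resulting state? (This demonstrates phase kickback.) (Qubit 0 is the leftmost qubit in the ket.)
-0.972|01⟩ - 0.2349|11⟩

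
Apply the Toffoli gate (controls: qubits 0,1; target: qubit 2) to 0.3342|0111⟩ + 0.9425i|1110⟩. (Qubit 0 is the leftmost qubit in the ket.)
0.3342|0111⟩ + 0.9425i|1100⟩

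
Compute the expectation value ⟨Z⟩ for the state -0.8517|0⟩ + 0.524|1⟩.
0.4508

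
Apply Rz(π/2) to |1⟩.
(1/√2 + (1/√2)i)|1⟩

Rz(π/2) = [[e^(−iθ/2), 0], [0, e^(iθ/2)]] with e^(±iθ/2) = cos(θ/2) ± i·sin(θ/2); θ = π/2, cos(θ/2) ≈ 0.707107, sin(θ/2) ≈ 0.707107.
With a = amp(|0⟩) = 0 and b = amp(|1⟩) = 1:
new amp(|0⟩) = (0.707107 - 0.707107i)·a = 0
new amp(|1⟩) = (0.707107 + 0.707107i)·b = (1/√2 + (1/√2)i)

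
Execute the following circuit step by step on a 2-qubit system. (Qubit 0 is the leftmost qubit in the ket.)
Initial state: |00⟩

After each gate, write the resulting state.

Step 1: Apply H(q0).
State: 1/√2|00⟩ + 1/√2|10⟩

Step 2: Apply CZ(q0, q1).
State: 1/√2|00⟩ + 1/√2|10⟩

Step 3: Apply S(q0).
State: 1/√2|00⟩ + (1/√2)i|10⟩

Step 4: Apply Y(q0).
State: 1/√2|00⟩ + (1/√2)i|10⟩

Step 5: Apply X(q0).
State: (1/√2)i|00⟩ + 1/√2|10⟩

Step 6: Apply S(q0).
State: (1/√2)i|00⟩ + (1/√2)i|10⟩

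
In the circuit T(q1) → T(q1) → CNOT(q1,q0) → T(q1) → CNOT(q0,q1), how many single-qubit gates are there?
3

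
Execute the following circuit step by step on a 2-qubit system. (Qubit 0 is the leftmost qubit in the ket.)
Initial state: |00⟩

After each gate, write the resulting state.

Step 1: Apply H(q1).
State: 1/√2|00⟩ + 1/√2|01⟩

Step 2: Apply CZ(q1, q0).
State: 1/√2|00⟩ + 1/√2|01⟩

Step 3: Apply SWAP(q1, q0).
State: 1/√2|00⟩ + 1/√2|10⟩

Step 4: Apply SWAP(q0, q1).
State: 1/√2|00⟩ + 1/√2|01⟩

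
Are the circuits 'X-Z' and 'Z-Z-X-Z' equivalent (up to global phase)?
Yes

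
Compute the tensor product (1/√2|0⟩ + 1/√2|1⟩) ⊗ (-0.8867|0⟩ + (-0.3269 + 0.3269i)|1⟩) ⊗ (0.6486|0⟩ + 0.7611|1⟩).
-0.4067|000⟩ - 0.4772|001⟩ + (-0.1499 + 0.1499i)|010⟩ + (-0.1759 + 0.1759i)|011⟩ - 0.4067|100⟩ - 0.4772|101⟩ + (-0.1499 + 0.1499i)|110⟩ + (-0.1759 + 0.1759i)|111⟩

amp(|b₁b₂…⟩) = product of the factor amplitudes for bits b₁, b₂, …; only kets whose every factor amplitude is nonzero survive.
|000⟩: (1/√2)(-0.8867)(0.6486) = -0.4067
|001⟩: (1/√2)(-0.8867)(0.7611) = -0.4772
|010⟩: (1/√2)(-0.3269 + 0.3269i)(0.6486) = (-0.1499 + 0.1499i)
|011⟩: (1/√2)(-0.3269 + 0.3269i)(0.7611) = (-0.1759 + 0.1759i)
|100⟩: (1/√2)(-0.8867)(0.6486) = -0.4067
|101⟩: (1/√2)(-0.8867)(0.7611) = -0.4772
|110⟩: (1/√2)(-0.3269 + 0.3269i)(0.6486) = (-0.1499 + 0.1499i)
|111⟩: (1/√2)(-0.3269 + 0.3269i)(0.7611) = (-0.1759 + 0.1759i)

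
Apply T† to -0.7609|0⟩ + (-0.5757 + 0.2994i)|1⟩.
-0.7609|0⟩ + (-0.1954 + 0.6188i)|1⟩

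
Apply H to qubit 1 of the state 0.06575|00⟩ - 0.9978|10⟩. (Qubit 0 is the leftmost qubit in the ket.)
0.04649|00⟩ + 0.04649|01⟩ - 0.7056|10⟩ - 0.7056|11⟩

H on qubit 1 mixes each pair of kets that differ only in qubit 1: amplitudes (a, b) of (|…0…⟩, |…1…⟩) become ((a + b)/√2, (a − b)/√2). Kets absent from the input have amplitude 0.
(|00⟩, |01⟩): (a, b) = (0.06575, 0) → (0.04649, 0.04649)
(|10⟩, |11⟩): (a, b) = (-0.9978, 0) → (-0.7056, -0.7056)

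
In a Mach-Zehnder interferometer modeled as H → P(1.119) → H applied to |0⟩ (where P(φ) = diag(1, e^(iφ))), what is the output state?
(0.7183 + 0.4498i)|0⟩ + (0.2817 - 0.4498i)|1⟩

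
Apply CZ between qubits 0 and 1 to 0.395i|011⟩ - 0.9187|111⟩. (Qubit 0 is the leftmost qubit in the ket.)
0.395i|011⟩ + 0.9187|111⟩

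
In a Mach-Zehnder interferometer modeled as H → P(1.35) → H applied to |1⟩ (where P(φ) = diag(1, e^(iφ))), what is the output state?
(0.3905 - 0.4879i)|0⟩ + (0.6095 + 0.4879i)|1⟩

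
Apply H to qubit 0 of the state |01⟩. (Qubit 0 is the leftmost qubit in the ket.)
1/√2|01⟩ + 1/√2|11⟩

H on qubit 0 mixes each pair of kets that differ only in qubit 0: amplitudes (a, b) of (|…0…⟩, |…1…⟩) become ((a + b)/√2, (a − b)/√2). Kets absent from the input have amplitude 0.
(|01⟩, |11⟩): (a, b) = (1, 0) → (1/√2, 1/√2)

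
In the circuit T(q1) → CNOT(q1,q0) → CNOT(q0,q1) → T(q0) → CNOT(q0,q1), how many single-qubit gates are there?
2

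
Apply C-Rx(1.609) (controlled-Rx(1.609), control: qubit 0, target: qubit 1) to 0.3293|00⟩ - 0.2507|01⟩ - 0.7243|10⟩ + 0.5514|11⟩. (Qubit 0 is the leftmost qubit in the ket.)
0.3293|00⟩ - 0.2507|01⟩ + (-0.5023 - 0.3973i)|10⟩ + (0.3824 + 0.5218i)|11⟩

C-Rx(1.609) leaves the control-|0⟩ kets |00⟩, |01⟩ unchanged and applies Rx(1.609) to qubit 1 on the control-|1⟩ pair (|10⟩, |11⟩).
Rx(1.609) = [[cos(θ/2), −i·sin(θ/2)], [−i·sin(θ/2), cos(θ/2)]]; θ = 1.609, cos(θ/2) ≈ 0.693472, sin(θ/2) ≈ 0.720484.
With a = amp(|10⟩) = -0.7243 and b = amp(|11⟩) = 0.5514:
new amp(|10⟩) = (0.693472)·a + (-0.720484i)·b = (-0.5023 - 0.3973i)
new amp(|11⟩) = (-0.720484i)·a + (0.693472)·b = (0.3824 + 0.5218i)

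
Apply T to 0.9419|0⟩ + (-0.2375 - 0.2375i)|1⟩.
0.9419|0⟩ - 0.3359i|1⟩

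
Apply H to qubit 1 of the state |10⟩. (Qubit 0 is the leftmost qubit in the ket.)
1/√2|10⟩ + 1/√2|11⟩

H on qubit 1 mixes each pair of kets that differ only in qubit 1: amplitudes (a, b) of (|…0…⟩, |…1…⟩) become ((a + b)/√2, (a − b)/√2). Kets absent from the input have amplitude 0.
(|10⟩, |11⟩): (a, b) = (1, 0) → (1/√2, 1/√2)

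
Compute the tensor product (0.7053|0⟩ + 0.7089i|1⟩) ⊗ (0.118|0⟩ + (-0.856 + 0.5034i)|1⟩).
0.08323|00⟩ + (-0.6037 + 0.355i)|01⟩ + 0.08365i|10⟩ + (-0.3569 - 0.6068i)|11⟩

amp(|b₁b₂…⟩) = product of the factor amplitudes for bits b₁, b₂, …; only kets whose every factor amplitude is nonzero survive.
|00⟩: (0.7053)(0.118) = 0.08323
|01⟩: (0.7053)(-0.856 + 0.5034i) = (-0.6037 + 0.355i)
|10⟩: (0.7089i)(0.118) = 0.08365i
|11⟩: (0.7089i)(-0.856 + 0.5034i) = (-0.3569 - 0.6068i)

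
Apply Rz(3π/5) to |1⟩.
(0.5878 + 0.809i)|1⟩

Rz(3π/5) = [[e^(−iθ/2), 0], [0, e^(iθ/2)]] with e^(±iθ/2) = cos(θ/2) ± i·sin(θ/2); θ = 3π/5, cos(θ/2) ≈ 0.587785, sin(θ/2) ≈ 0.809017.
With a = amp(|0⟩) = 0 and b = amp(|1⟩) = 1:
new amp(|0⟩) = (0.587785 - 0.809017i)·a = 0
new amp(|1⟩) = (0.587785 + 0.809017i)·b = (0.5878 + 0.809i)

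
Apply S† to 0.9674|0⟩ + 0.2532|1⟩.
0.9674|0⟩ - 0.2532i|1⟩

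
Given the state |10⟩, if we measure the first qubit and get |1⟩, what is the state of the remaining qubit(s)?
|0⟩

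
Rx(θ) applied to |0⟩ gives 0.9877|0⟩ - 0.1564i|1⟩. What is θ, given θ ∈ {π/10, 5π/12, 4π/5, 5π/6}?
π/10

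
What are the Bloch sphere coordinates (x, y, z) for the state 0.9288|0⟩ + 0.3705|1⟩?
(0.6882, 0, 0.7254)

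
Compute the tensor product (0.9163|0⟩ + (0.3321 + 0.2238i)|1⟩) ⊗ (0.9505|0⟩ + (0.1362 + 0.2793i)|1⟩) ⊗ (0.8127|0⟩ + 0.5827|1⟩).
0.7078|000⟩ + 0.5075|001⟩ + (0.1014 + 0.208i)|010⟩ + (0.07272 + 0.1491i)|011⟩ + (0.2565 + 0.1729i)|100⟩ + (0.1839 + 0.124i)|101⟩ + (-0.01404 + 0.1002i)|110⟩ + (-0.01007 + 0.07181i)|111⟩

amp(|b₁b₂…⟩) = product of the factor amplitudes for bits b₁, b₂, …; only kets whose every factor amplitude is nonzero survive.
|000⟩: (0.9163)(0.9505)(0.8127) = 0.7078
|001⟩: (0.9163)(0.9505)(0.5827) = 0.5075
|010⟩: (0.9163)(0.1362 + 0.2793i)(0.8127) = (0.1014 + 0.208i)
|011⟩: (0.9163)(0.1362 + 0.2793i)(0.5827) = (0.07272 + 0.1491i)
|100⟩: (0.3321 + 0.2238i)(0.9505)(0.8127) = (0.2565 + 0.1729i)
|101⟩: (0.3321 + 0.2238i)(0.9505)(0.5827) = (0.1839 + 0.124i)
|110⟩: (0.3321 + 0.2238i)(0.1362 + 0.2793i)(0.8127) = (-0.01404 + 0.1002i)
|111⟩: (0.3321 + 0.2238i)(0.1362 + 0.2793i)(0.5827) = (-0.01007 + 0.07181i)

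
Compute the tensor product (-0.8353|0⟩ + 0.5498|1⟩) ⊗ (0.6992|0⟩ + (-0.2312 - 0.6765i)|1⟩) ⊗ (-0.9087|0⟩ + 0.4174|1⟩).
0.5307|000⟩ - 0.2438|001⟩ + (-0.1755 - 0.5135i)|010⟩ + (0.08061 + 0.2359i)|011⟩ - 0.3493|100⟩ + 0.1605|101⟩ + (0.1155 + 0.338i)|110⟩ + (-0.05306 - 0.1552i)|111⟩

amp(|b₁b₂…⟩) = product of the factor amplitudes for bits b₁, b₂, …; only kets whose every factor amplitude is nonzero survive.
|000⟩: (-0.8353)(0.6992)(-0.9087) = 0.5307
|001⟩: (-0.8353)(0.6992)(0.4174) = -0.2438
|010⟩: (-0.8353)(-0.2312 - 0.6765i)(-0.9087) = (-0.1755 - 0.5135i)
|011⟩: (-0.8353)(-0.2312 - 0.6765i)(0.4174) = (0.08061 + 0.2359i)
|100⟩: (0.5498)(0.6992)(-0.9087) = -0.3493
|101⟩: (0.5498)(0.6992)(0.4174) = 0.1605
|110⟩: (0.5498)(-0.2312 - 0.6765i)(-0.9087) = (0.1155 + 0.338i)
|111⟩: (0.5498)(-0.2312 - 0.6765i)(0.4174) = (-0.05306 - 0.1552i)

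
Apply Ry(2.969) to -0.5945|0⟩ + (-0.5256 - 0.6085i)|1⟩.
(0.4724 + 0.6062i)|0⟩ + (-0.6376 - 0.05245i)|1⟩

Ry(2.969) = [[cos(θ/2), −sin(θ/2)], [sin(θ/2), cos(θ/2)]]; θ = 2.969, cos(θ/2) ≈ 0.0861893, sin(θ/2) ≈ 0.996279.
With a = amp(|0⟩) = -0.5945 and b = amp(|1⟩) = (-0.5256 - 0.6085i):
new amp(|0⟩) = (0.0861893)·a + (-0.996279)·b = (0.4724 + 0.6062i)
new amp(|1⟩) = (0.996279)·a + (0.0861893)·b = (-0.6376 - 0.05245i)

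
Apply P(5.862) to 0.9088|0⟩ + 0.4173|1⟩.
0.9088|0⟩ + (0.3808 - 0.1706i)|1⟩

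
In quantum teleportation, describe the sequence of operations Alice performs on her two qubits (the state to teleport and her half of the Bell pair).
CNOT (state → Bell), then H on state qubit, then measure both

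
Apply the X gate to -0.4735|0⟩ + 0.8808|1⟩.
0.8808|0⟩ - 0.4735|1⟩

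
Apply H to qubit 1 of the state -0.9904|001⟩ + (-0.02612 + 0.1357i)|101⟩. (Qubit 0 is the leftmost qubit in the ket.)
-0.7003|001⟩ - 0.7003|011⟩ + (-0.01847 + 0.09595i)|101⟩ + (-0.01847 + 0.09595i)|111⟩

H on qubit 1 mixes each pair of kets that differ only in qubit 1: amplitudes (a, b) of (|…0…⟩, |…1…⟩) become ((a + b)/√2, (a − b)/√2). Kets absent from the input have amplitude 0.
(|001⟩, |011⟩): (a, b) = (-0.9904, 0) → (-0.7003, -0.7003)
(|101⟩, |111⟩): (a, b) = ((-0.02612 + 0.1357i), 0) → ((-0.01847 + 0.09595i), (-0.01847 + 0.09595i))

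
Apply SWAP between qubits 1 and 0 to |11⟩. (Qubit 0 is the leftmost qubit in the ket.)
|11⟩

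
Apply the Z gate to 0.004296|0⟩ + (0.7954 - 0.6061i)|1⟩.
0.004296|0⟩ + (-0.7954 + 0.6061i)|1⟩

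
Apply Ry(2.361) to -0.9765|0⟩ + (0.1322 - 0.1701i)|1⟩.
(-0.4938 + 0.1573i)|0⟩ + (-0.8528 - 0.06472i)|1⟩

Ry(2.361) = [[cos(θ/2), −sin(θ/2)], [sin(θ/2), cos(θ/2)]]; θ = 2.361, cos(θ/2) ≈ 0.380462, sin(θ/2) ≈ 0.924796.
With a = amp(|0⟩) = -0.9765 and b = amp(|1⟩) = (0.1322 - 0.1701i):
new amp(|0⟩) = (0.380462)·a + (-0.924796)·b = (-0.4938 + 0.1573i)
new amp(|1⟩) = (0.924796)·a + (0.380462)·b = (-0.8528 - 0.06472i)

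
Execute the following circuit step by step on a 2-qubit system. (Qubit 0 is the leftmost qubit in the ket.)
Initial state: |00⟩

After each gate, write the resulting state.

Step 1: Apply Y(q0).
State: i|10⟩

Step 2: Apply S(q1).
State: i|10⟩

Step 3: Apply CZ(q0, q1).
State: i|10⟩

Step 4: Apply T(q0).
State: (-1/√2 + (1/√2)i)|10⟩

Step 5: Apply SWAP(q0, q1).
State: (-1/√2 + (1/√2)i)|01⟩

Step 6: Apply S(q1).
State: (-1/√2 - (1/√2)i)|01⟩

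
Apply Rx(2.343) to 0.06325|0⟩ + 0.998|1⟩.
(0.02459 - 0.9195i)|0⟩ + (0.388 - 0.05827i)|1⟩

Rx(2.343) = [[cos(θ/2), −i·sin(θ/2)], [−i·sin(θ/2), cos(θ/2)]]; θ = 2.343, cos(θ/2) ≈ 0.38877, sin(θ/2) ≈ 0.921335.
With a = amp(|0⟩) = 0.06325 and b = amp(|1⟩) = 0.998:
new amp(|0⟩) = (0.38877)·a + (-0.921335i)·b = (0.02459 - 0.9195i)
new amp(|1⟩) = (-0.921335i)·a + (0.38877)·b = (0.388 - 0.05827i)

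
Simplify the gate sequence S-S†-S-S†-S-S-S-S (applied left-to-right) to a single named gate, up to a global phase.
I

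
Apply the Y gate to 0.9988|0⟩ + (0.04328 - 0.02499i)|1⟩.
(-0.02499 - 0.04328i)|0⟩ + 0.9988i|1⟩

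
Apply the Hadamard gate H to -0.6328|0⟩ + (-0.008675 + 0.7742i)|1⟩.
(-0.4536 + 0.5474i)|0⟩ + (-0.4413 - 0.5474i)|1⟩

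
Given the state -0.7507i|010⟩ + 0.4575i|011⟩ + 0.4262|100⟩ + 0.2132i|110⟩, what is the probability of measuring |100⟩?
0.1816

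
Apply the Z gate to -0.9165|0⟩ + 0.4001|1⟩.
-0.9165|0⟩ - 0.4001|1⟩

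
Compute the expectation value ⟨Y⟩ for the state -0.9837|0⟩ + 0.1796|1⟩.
0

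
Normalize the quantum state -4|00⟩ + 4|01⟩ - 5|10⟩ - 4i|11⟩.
-0.4682|00⟩ + 0.4682|01⟩ - 0.5852|10⟩ - 0.4682i|11⟩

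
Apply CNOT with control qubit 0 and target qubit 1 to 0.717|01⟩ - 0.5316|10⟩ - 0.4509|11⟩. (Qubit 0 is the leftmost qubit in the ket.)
0.717|01⟩ - 0.4509|10⟩ - 0.5316|11⟩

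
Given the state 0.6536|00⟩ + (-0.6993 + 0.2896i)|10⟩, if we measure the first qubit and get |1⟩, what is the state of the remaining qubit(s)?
(-0.9239 + 0.3826i)|0⟩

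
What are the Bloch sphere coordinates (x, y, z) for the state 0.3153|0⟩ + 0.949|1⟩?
(0.5984, 0, -0.8012)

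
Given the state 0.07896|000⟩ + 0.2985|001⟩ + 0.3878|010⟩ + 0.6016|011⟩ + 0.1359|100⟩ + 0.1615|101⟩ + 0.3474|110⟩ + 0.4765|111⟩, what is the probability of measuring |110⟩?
0.1207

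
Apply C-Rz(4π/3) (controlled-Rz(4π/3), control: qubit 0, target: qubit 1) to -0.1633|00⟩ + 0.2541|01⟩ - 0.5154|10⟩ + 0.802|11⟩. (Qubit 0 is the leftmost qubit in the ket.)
-0.1633|00⟩ + 0.2541|01⟩ + (0.2577 + 0.4463i)|10⟩ + (-0.401 + 0.6946i)|11⟩

C-Rz(4π/3) leaves the control-|0⟩ kets |00⟩, |01⟩ unchanged and applies Rz(4π/3) to qubit 1 on the control-|1⟩ pair (|10⟩, |11⟩).
Rz(4π/3) = [[e^(−iθ/2), 0], [0, e^(iθ/2)]] with e^(±iθ/2) = cos(θ/2) ± i·sin(θ/2); θ = 4π/3, cos(θ/2) ≈ -0.5, sin(θ/2) ≈ 0.866025.
With a = amp(|10⟩) = -0.5154 and b = amp(|11⟩) = 0.802:
new amp(|10⟩) = (-0.5 - 0.866025i)·a = (0.2577 + 0.4463i)
new amp(|11⟩) = (-0.5 + 0.866025i)·b = (-0.401 + 0.6946i)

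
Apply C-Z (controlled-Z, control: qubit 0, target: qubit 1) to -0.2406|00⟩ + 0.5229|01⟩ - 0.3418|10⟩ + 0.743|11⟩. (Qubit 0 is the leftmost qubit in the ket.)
-0.2406|00⟩ + 0.5229|01⟩ - 0.3418|10⟩ - 0.743|11⟩

C-Z leaves the control-|0⟩ kets |00⟩, |01⟩ unchanged and applies Z to qubit 1 on the control-|1⟩ pair (|10⟩, |11⟩).
Z = [[1, 0], [0, -1]].
With a = amp(|10⟩) = -0.3418 and b = amp(|11⟩) = 0.743:
new amp(|10⟩) = (1)·a = -0.3418
new amp(|11⟩) = (-1)·b = -0.743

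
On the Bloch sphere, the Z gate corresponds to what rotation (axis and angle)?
Rotation by π around the z-axis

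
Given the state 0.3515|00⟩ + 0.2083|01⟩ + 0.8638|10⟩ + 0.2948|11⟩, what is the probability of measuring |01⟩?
0.04339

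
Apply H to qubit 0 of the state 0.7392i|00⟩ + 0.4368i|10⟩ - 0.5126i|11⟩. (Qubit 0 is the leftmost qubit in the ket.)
0.8316i|00⟩ - 0.3625i|01⟩ + 0.2138i|10⟩ + 0.3625i|11⟩

H on qubit 0 mixes each pair of kets that differ only in qubit 0: amplitudes (a, b) of (|…0…⟩, |…1…⟩) become ((a + b)/√2, (a − b)/√2). Kets absent from the input have amplitude 0.
(|00⟩, |10⟩): (a, b) = (0.7392i, 0.4368i) → (0.8316i, 0.2138i)
(|01⟩, |11⟩): (a, b) = (0, -0.5126i) → (-0.3625i, 0.3625i)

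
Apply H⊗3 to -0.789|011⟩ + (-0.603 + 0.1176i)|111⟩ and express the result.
(-0.4921 + 0.04158i)|000⟩ + (0.4921 - 0.04158i)|001⟩ + (0.4921 - 0.04158i)|010⟩ + (-0.4921 + 0.04158i)|011⟩ + (-0.06576 - 0.04158i)|100⟩ + (0.06576 + 0.04158i)|101⟩ + (0.06576 + 0.04158i)|110⟩ + (-0.06576 - 0.04158i)|111⟩

H⊗3 gives amp(|y⟩) = (1/2√2) Σ_x (−1)^(x·y) amp(|x⟩), where x·y is the number of positions in which both x and y have a 1.
|000⟩: (-0.789 + (-0.603 + 0.1176i))/(2√2) = (-0.4921 + 0.04158i)
|001⟩: (0.789 - (-0.603 + 0.1176i))/(2√2) = (0.4921 - 0.04158i)
|010⟩: (0.789 - (-0.603 + 0.1176i))/(2√2) = (0.4921 - 0.04158i)
|011⟩: (-0.789 + (-0.603 + 0.1176i))/(2√2) = (-0.4921 + 0.04158i)
|100⟩: (-0.789 - (-0.603 + 0.1176i))/(2√2) = (-0.06576 - 0.04158i)
|101⟩: (0.789 + (-0.603 + 0.1176i))/(2√2) = (0.06576 + 0.04158i)
|110⟩: (0.789 + (-0.603 + 0.1176i))/(2√2) = (0.06576 + 0.04158i)
|111⟩: (-0.789 - (-0.603 + 0.1176i))/(2√2) = (-0.06576 - 0.04158i)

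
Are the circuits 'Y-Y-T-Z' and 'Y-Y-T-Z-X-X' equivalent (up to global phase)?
Yes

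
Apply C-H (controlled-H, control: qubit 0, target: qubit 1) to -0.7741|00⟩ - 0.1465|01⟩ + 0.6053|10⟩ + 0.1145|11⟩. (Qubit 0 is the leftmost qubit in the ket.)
-0.7741|00⟩ - 0.1465|01⟩ + 0.509|10⟩ + 0.347|11⟩

C-H leaves the control-|0⟩ kets |00⟩, |01⟩ unchanged and applies H to qubit 1 on the control-|1⟩ pair (|10⟩, |11⟩).
H = [[1/√2, 1/√2], [1/√2, -1/√2]].
With a = amp(|10⟩) = 0.6053 and b = amp(|11⟩) = 0.1145:
new amp(|10⟩) = (1/√2)·a + (1/√2)·b = 0.509
new amp(|11⟩) = (1/√2)·a + (-1/√2)·b = 0.347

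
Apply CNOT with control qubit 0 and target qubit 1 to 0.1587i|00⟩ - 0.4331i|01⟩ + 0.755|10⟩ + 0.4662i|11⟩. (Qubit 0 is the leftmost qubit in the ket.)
0.1587i|00⟩ - 0.4331i|01⟩ + 0.4662i|10⟩ + 0.755|11⟩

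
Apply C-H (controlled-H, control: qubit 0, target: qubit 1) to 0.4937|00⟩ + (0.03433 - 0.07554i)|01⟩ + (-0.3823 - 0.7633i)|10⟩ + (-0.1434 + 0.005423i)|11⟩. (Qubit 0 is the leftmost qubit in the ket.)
0.4937|00⟩ + (0.03433 - 0.07554i)|01⟩ + (-0.3717 - 0.5359i)|10⟩ + (-0.1689 - 0.5436i)|11⟩

C-H leaves the control-|0⟩ kets |00⟩, |01⟩ unchanged and applies H to qubit 1 on the control-|1⟩ pair (|10⟩, |11⟩).
H = [[1/√2, 1/√2], [1/√2, -1/√2]].
With a = amp(|10⟩) = (-0.3823 - 0.7633i) and b = amp(|11⟩) = (-0.1434 + 0.005423i):
new amp(|10⟩) = (1/√2)·a + (1/√2)·b = (-0.3717 - 0.5359i)
new amp(|11⟩) = (1/√2)·a + (-1/√2)·b = (-0.1689 - 0.5436i)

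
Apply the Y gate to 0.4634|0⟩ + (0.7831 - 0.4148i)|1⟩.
(-0.4148 - 0.7831i)|0⟩ + 0.4634i|1⟩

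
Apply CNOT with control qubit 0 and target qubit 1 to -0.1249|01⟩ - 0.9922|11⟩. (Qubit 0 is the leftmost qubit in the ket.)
-0.1249|01⟩ - 0.9922|10⟩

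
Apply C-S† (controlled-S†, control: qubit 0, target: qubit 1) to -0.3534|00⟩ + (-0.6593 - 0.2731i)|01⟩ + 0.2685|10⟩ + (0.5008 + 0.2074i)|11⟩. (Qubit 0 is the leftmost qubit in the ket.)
-0.3534|00⟩ + (-0.6593 - 0.2731i)|01⟩ + 0.2685|10⟩ + (0.2074 - 0.5008i)|11⟩

C-S† leaves the control-|0⟩ kets |00⟩, |01⟩ unchanged and applies S† to qubit 1 on the control-|1⟩ pair (|10⟩, |11⟩).
S† = [[1, 0], [0, -i]].
With a = amp(|10⟩) = 0.2685 and b = amp(|11⟩) = (0.5008 + 0.2074i):
new amp(|10⟩) = (1)·a = 0.2685
new amp(|11⟩) = (-i)·b = (0.2074 - 0.5008i)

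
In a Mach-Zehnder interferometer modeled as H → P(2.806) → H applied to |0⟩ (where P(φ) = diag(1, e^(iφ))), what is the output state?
(0.02789 + 0.1647i)|0⟩ + (0.9721 - 0.1647i)|1⟩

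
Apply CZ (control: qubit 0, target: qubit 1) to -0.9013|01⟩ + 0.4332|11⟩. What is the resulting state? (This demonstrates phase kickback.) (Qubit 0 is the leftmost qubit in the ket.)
-0.9013|01⟩ - 0.4332|11⟩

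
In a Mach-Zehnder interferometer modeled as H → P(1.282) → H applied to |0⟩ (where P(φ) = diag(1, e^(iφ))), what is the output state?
(0.6424 + 0.4793i)|0⟩ + (0.3576 - 0.4793i)|1⟩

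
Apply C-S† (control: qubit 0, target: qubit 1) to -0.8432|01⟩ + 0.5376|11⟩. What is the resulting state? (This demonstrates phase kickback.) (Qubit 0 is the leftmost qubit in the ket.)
-0.8432|01⟩ - 0.5376i|11⟩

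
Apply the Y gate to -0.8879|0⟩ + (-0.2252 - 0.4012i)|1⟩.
(-0.4012 + 0.2252i)|0⟩ - 0.8879i|1⟩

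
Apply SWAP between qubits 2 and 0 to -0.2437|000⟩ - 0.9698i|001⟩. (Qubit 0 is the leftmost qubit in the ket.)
-0.2437|000⟩ - 0.9698i|100⟩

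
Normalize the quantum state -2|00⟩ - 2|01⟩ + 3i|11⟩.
-0.4851|00⟩ - 0.4851|01⟩ + 0.7276i|11⟩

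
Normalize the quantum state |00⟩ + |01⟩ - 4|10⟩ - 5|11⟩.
0.1525|00⟩ + 0.1525|01⟩ - 0.61|10⟩ - 0.7625|11⟩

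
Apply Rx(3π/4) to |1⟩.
-0.9239i|0⟩ + 0.3827|1⟩

Rx(3π/4) = [[cos(θ/2), −i·sin(θ/2)], [−i·sin(θ/2), cos(θ/2)]]; θ = 3π/4, cos(θ/2) ≈ 0.382683, sin(θ/2) ≈ 0.92388.
With a = amp(|0⟩) = 0 and b = amp(|1⟩) = 1:
new amp(|0⟩) = (0.382683)·a + (-0.92388i)·b = -0.9239i
new amp(|1⟩) = (-0.92388i)·a + (0.382683)·b = 0.3827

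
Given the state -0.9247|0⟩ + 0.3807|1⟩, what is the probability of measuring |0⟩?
0.8551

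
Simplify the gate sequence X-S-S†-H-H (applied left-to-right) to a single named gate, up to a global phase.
X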